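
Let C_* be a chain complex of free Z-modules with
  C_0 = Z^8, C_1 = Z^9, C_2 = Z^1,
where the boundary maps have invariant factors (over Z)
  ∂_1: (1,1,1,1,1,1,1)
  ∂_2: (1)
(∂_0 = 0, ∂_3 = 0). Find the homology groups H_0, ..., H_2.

H_0 = Z,  H_1 = Z,  H_2 = 0.

H_0: b_0 = 8 − 0 − 7 = 1; torsion from ∂_1 factors > 1: none. So H_0 = Z.
H_1: b_1 = 9 − 7 − 1 = 1; torsion from ∂_2 factors > 1: none. So H_1 = Z.
H_2: b_2 = 1 − 1 − 0 = 0; torsion from ∂_3 factors > 1: none. So H_2 = 0.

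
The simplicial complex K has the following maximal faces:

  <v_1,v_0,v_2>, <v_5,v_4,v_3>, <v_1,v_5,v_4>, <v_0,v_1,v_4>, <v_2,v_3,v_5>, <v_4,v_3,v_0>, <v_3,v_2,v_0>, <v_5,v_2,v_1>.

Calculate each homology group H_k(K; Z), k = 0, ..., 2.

K has 6 vertices, 12 edges, 8 triangles.
rank ∂_0 = 0, rank ∂_1 = 5 ⇒ b_0 = 6 − 0 − 5 = 1; all invariant factors of ∂_1 are 1 so no torsion. So H_0 ≅ Z.
rank ∂_1 = 5, rank ∂_2 = 7 ⇒ b_1 = 12 − 5 − 7 = 0; all invariant factors of ∂_2 are 1 so no torsion. So H_1 ≅ 0.
rank ∂_2 = 7, rank ∂_3 = 0 ⇒ b_2 = 8 − 7 − 0 = 1. So H_2 ≅ Z.

H_0 = Z,  H_1 = 0,  H_2 = Z.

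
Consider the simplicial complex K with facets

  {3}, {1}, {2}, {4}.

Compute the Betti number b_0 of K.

b_0 = 4.

Order the vertices as 1 < 2 < 3 < 4. Listing each simplex with vertices in this order, K has dimension 0 with simplices:

  0-simplices (4): [1], [2], [3], [4]

so the chain groups are C_0 ≅ Z^4.

Computing H_k = (kernel of ∂_k) / (image of ∂_{k+1}):

  H_0: rank C_0 − rank ∂_1 = 4 − 0 = 4, and there is no ∂_1, so H_0 ≅ Z^4.

(K is a triangulation of a set of 4 points.)

Hence the Betti numbers are b_0 = 4.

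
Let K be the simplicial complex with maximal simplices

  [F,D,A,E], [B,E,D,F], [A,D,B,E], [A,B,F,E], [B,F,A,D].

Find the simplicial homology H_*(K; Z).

Order the vertices as A < B < D < E < F. Listing each simplex with vertices in this order, K has dimension 3 with simplices:

  0-simplices (5): A, B, D, E, F
  1-simplices (10): AB, AD, AE, AF, BD, BE, BF, DE, DF, EF
  2-simplices (10): ABD, ABE, ABF, ADE, ADF, AEF, BDE, BDF, BEF, DEF
  3-simplices (5): ABDE, ABDF, ABEF, ADEF, BDEF

giving chain groups C_0 ≅ Z^5, C_1 ≅ Z^10, C_2 ≅ Z^10, C_3 ≅ Z^5.

∂_1: C_1 → C_0 is given by ∂[p,q] = [q] − [p]. For instance
  ∂EF = F − E.
The resulting 5×10 matrix has rank 4, and its Smith normal form has invariant factors (1,1,1,1).

∂_2: C_2 → C_1 sends each 2-simplex [p,q,r] to [q,r] − [p,r] + [p,q]. For instance
  ∂ABD = BD − AD + AB,
  ∂DEF = EF − DF + DE.
The 10×10 boundary matrix has rank 6 and Smith normal form diag(1,1,1,1,1,1).

Boundary ∂_3: C_3 → C_2 sends each 3-simplex σ to the alternating sum Σ_i (−1)^i (σ with its i-th vertex removed). For instance
  ∂ABDE = BDE − ADE + ABE − ABD,
  ∂ADEF = DEF − AEF + ADF − ADE.
This gives a 10×5 integer matrix of rank 4; reducing to Smith normal form yields diagonal entries (1,1,1,1).

Computing H_k = (kernel of ∂_k) / (image of ∂_{k+1}):

  H_0: rank C_0 − rank ∂_1 = 5 − 4 = 1, and the invariant factors of ∂_1 are all 1, so H_0 ≅ Z.
  H_1: rank ker ∂_1 − rank ∂_2 = (10 − 4) − 6 = 0, and the invariant factors of ∂_2 are all 1, so H_1 ≅ 0.
  H_2: rank ker ∂_2 − rank ∂_3 = (10 − 6) − 4 = 0, and the invariant factors of ∂_3 are all 1, so H_2 ≅ 0.
  H_3: rank ker ∂_3 − rank ∂_4 = (5 − 4) − 0 = 1, and there is no ∂_4, so H_3 ≅ Z.

H_0 ≅ Z,  H_1 = 0,  H_2 = 0,  H_3 ≅ Z.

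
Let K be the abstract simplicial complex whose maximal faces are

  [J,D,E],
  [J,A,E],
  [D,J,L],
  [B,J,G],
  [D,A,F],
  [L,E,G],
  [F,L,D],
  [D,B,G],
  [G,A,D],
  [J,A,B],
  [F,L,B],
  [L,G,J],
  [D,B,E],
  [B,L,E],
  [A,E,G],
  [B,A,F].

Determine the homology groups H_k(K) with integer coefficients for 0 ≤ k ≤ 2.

H_0 = Z,  H_1 = Z^2,  H_2 = Z.

K has 8 vertices, 24 edges, 16 triangles.
rank ∂_0 = 0, rank ∂_1 = 7 ⇒ b_0 = 8 − 0 − 7 = 1; all invariant factors of ∂_1 are 1 so no torsion. So H_0 = Z.
rank ∂_1 = 7, rank ∂_2 = 15 ⇒ b_1 = 24 − 7 − 15 = 2; all invariant factors of ∂_2 are 1 so no torsion. So H_1 = Z^2.
rank ∂_2 = 15, rank ∂_3 = 0 ⇒ b_2 = 16 − 15 − 0 = 1. So H_2 = Z.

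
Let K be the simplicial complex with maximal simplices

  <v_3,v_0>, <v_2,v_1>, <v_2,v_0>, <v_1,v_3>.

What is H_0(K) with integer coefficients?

H_0 ≅ Z.

Order the vertices as v_0 < v_1 < v_2 < v_3. Listing each simplex with vertices in this order, K has dimension 1 with simplices:

  0-simplices (4): [v_0], [v_1], [v_2], [v_3]
  1-simplices (4): [v_0,v_2], [v_0,v_3], [v_1,v_2], [v_1,v_3]

giving chain groups C_0 ≅ Z^4, C_1 ≅ Z^4.

Boundary ∂_1: C_1 → C_0 maps an edge to its endpoints' difference, ∂[p,q] = q − p. For instance
  ∂[v_0,v_3] = [v_3] − [v_0].
This gives a 4×4 integer matrix of rank 3; reducing to Smith normal form yields diagonal entries (1,1,1).

From H_k ≅ ker(∂_k) / im(∂_{k+1}) we obtain:

  H_0: rank C_0 − rank ∂_1 = 4 − 3 = 1, and the invariant factors of ∂_1 are all 1, so H_0 = Z.

(K is a triangulation of the circle S^1.)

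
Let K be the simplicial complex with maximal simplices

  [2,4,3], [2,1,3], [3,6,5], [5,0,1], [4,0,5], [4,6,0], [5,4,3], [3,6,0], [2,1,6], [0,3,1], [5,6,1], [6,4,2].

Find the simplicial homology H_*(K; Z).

Take the total order 0 < 1 < 2 < 3 < 4 < 5 < 6 on the vertex set. Then K (dimension 2) consists of the simplices:

  0-simplices (7): [0], [1], [2], [3], [4], [5], [6]
  1-simplices (18): [0,1], [0,3], [0,4], [0,5], [0,6], [1,2], [1,3], [1,5], [1,6], [2,3], [2,4], [2,6], [3,4], [3,5], [3,6], [4,5], [4,6], [5,6]
  2-simplices (12): [0,1,3], [0,1,5], [0,3,6], [0,4,5], [0,4,6], [1,2,3], [1,2,6], [1,5,6], [2,3,4], [2,4,6], [3,4,5], [3,5,6]

giving chain groups C_0 ≅ Z^7, C_1 ≅ Z^18, C_2 ≅ Z^12.

∂_1: C_1 → C_0 maps an edge to its endpoints' difference, ∂[p,q] = q − p.
This gives a 7×18 integer matrix of rank 6; reducing to Smith normal form yields diagonal entries (1,1,1,1,1,1).

The boundary map ∂_2: C_2 → C_1 acts by ∂[p,q,r] = [q,r] − [p,r] + [p,q]. For instance
  ∂[0,4,5] = [4,5] − [0,5] + [0,4],
  ∂[1,2,6] = [2,6] − [1,6] + [1,2].
As a 18×12 matrix over Z this has rank 12, with invariant factors (1,1,1,1,1,1,1,1,1,1,1,2).

From H_k ≅ ker(∂_k) / im(∂_{k+1}) we obtain:

  H_0: rank C_0 − rank ∂_1 = 7 − 6 = 1, and the invariant factors of ∂_1 are all 1, so H_0 ≅ Z.
  H_1: rank ker ∂_1 − rank ∂_2 = (18 − 6) − 12 = 0, and ∂_2 has invariant factor 2 > 1, so H_1 ≅ Z/2Z.
  H_2: rank ker ∂_2 − rank ∂_3 = (12 − 12) − 0 = 0, and there is no ∂_3, so H_2 ≅ 0.

H_0 ≅ Z,  H_1 ≅ Z/2Z,  H_2 = 0.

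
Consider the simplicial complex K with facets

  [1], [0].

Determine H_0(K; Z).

H_0 ≅ Z^2.

Fix the vertex order 0 < 1 and write every simplex with vertices in increasing order. Then dim K = 0 and the simplices of K are:

  0-simplices (2): [0], [1]

giving chain groups C_0 ≅ Z^2.

Now H_k = ker ∂_k / im ∂_{k+1}, so:

  H_0: rank C_0 − rank ∂_1 = 2 − 0 = 2, and there is no ∂_1, so H_0 = Z^2.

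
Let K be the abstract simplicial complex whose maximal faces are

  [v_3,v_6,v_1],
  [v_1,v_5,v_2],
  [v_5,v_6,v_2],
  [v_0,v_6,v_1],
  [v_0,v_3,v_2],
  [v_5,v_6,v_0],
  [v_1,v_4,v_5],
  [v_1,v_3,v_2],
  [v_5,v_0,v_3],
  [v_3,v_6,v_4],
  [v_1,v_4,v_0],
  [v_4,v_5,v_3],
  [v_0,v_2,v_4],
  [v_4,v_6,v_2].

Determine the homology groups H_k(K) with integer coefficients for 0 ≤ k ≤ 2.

H_0 ≅ Z,  H_1 ≅ Z^2,  H_2 ≅ Z.

We work with the vertex ordering v_0 < v_1 < v_2 < v_3 < v_4 < v_5 < v_6. The simplices of K, each written with vertices in increasing order, are:

  0-simplices (7): [v_0], [v_1], [v_2], [v_3], [v_4], [v_5], [v_6]
  1-simplices (21): (21 of them)
  2-simplices (14): (14 of them)

giving chain groups C_0 ≅ Z^7, C_1 ≅ Z^21, C_2 ≅ Z^14.

∂_1: C_1 → C_0 sends each edge [p,q] (with p < q) to q − p. For instance
  ∂[v_1,v_4] = [v_4] − [v_1].
The resulting 7×21 matrix has rank 6, and its Smith normal form has invariant factors (1,1,1,1,1,1).

∂_2: C_2 → C_1 maps a triangle to the signed sum of its edges. For instance
  ∂[v_0,v_3,v_5] = [v_3,v_5] − [v_0,v_5] + [v_0,v_3],
  ∂[v_1,v_3,v_6] = [v_3,v_6] − [v_1,v_6] + [v_1,v_3].
The resulting 21×14 matrix has rank 13, and its Smith normal form has invariant factors (1,1,1,1,1,1,1,1,1,1,1,1,1).

Reading off H_k = ker ∂_k / im ∂_{k+1}:

  H_0: rank C_0 − rank ∂_1 = 7 − 6 = 1, and the invariant factors of ∂_1 are all 1, so H_0 = Z.
  H_1: rank ker ∂_1 − rank ∂_2 = (21 − 6) − 13 = 2, and the invariant factors of ∂_2 are all 1, so H_1 = Z^2.
  H_2: rank ker ∂_2 − rank ∂_3 = (14 − 13) − 0 = 1, and there is no ∂_3, so H_2 = Z.

(K is a triangulation of the torus T^2.)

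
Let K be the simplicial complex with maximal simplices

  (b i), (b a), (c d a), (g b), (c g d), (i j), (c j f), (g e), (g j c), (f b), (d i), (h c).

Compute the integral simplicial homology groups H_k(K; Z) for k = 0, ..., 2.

H_0 ≅ Z,  H_1 ≅ Z^4,  H_2 = 0.

We work with the vertex ordering a < b < c < d < e < f < g < h < i < j. The simplices of K, each written with vertices in increasing order, are:

  0-simplices (10): a, b, c, d, e, f, g, h, i, j
  1-simplices (17): ab, ac, ad, bf, bg, bi, cd, cf, cg, ch, cj, dg, di, eg, fj, gj, ij
  2-simplices (4): acd, cdg, cfj, cgj

Hence C_0 ≅ Z^10, C_1 ≅ Z^17, C_2 ≅ Z^4.

The boundary map ∂_1: C_1 → C_0 maps an edge to its endpoints' difference, ∂[p,q] = q − p. For instance
  ∂fj = j − f.
This gives a 10×17 integer matrix of rank 9; reducing to Smith normal form yields diagonal entries (1,1,1,1,1,1,1,1,1).

The boundary map ∂_2: C_2 → C_1 sends each 2-simplex [p,q,r] to [q,r] − [p,r] + [p,q]. For instance
  ∂cfj = fj − cj + cf,
  ∂acd = cd − ad + ac.
The 17×4 boundary matrix has rank 4 and Smith normal form diag(1,1,1,1).

Reading off H_k = ker ∂_k / im ∂_{k+1}:

  H_0: rank C_0 − rank ∂_1 = 10 − 9 = 1, and the invariant factors of ∂_1 are all 1, so H_0 ≅ Z.
  H_1: rank ker ∂_1 − rank ∂_2 = (17 − 9) − 4 = 4, and the invariant factors of ∂_2 are all 1, so H_1 ≅ Z^4.
  H_2: rank ker ∂_2 − rank ∂_3 = (4 − 4) − 0 = 0, and there is no ∂_3, so H_2 ≅ 0.

As a check, the Euler characteristic is 10 − 17 + 4 = -3, which agrees with 1 − 4 + 0 = -3.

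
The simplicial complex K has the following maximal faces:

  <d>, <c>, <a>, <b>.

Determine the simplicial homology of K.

Fix the vertex order a < b < c < d and write every simplex with vertices in increasing order. Then dim K = 0 and the simplices of K are:

  0-simplices (4): a, b, c, d

so the chain groups are C_0 ≅ Z^4.

Now H_k = ker ∂_k / im ∂_{k+1}, so:

  H_0: rank C_0 − rank ∂_1 = 4 − 0 = 4, and there is no ∂_1, so H_0 = Z^4.

H_0 = Z^4.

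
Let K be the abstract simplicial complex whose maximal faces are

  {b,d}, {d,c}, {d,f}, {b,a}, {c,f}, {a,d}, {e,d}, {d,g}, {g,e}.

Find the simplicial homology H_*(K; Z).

H_0 ≅ Z,  H_1 ≅ Z^3.

We work with the vertex ordering a < b < c < d < e < f < g. The simplices of K, each written with vertices in increasing order, are:

  0-simplices (7): a, b, c, d, e, f, g
  1-simplices (9): ab, ad, bd, cd, cf, de, df, dg, eg

Hence C_0 ≅ Z^7, C_1 ≅ Z^9.

∂_1: C_1 → C_0 is given by ∂[p,q] = [q] − [p]. For instance
  ∂cf = f − c.
This gives a 7×9 integer matrix of rank 6; reducing to Smith normal form yields diagonal entries (1,1,1,1,1,1).

Reading off H_k = ker ∂_k / im ∂_{k+1}:

  H_0: rank C_0 − rank ∂_1 = 7 − 6 = 1, and the invariant factors of ∂_1 are all 1, so H_0 ≅ Z.
  H_1: rank ker ∂_1 − rank ∂_2 = (9 − 6) − 0 = 3, and there is no ∂_2, so H_1 ≅ Z^3.

As a check, the Euler characteristic is 7 − 9 = -2, which agrees with 1 − 3 = -2.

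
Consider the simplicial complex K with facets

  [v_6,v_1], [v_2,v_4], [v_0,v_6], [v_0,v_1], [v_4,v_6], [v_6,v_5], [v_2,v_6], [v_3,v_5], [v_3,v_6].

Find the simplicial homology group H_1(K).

H_1 ≅ Z^3.

Take the total order v_0 < v_1 < v_2 < v_3 < v_4 < v_5 < v_6 on the vertex set. Then K (dimension 1) consists of the simplices:

  0-simplices (7): [v_0], [v_1], [v_2], [v_3], [v_4], [v_5], [v_6]
  1-simplices (9): [v_0,v_1], [v_0,v_6], [v_1,v_6], [v_2,v_4], [v_2,v_6], [v_3,v_5], [v_3,v_6], [v_4,v_6], [v_5,v_6]

so the chain groups are C_0 ≅ Z^7, C_1 ≅ Z^9.

Boundary ∂_1: C_1 → C_0 is given by ∂[p,q] = [q] − [p].
The resulting 7×9 matrix has rank 6, and its Smith normal form has invariant factors (1,1,1,1,1,1).

From H_k ≅ ker(∂_k) / im(∂_{k+1}) we obtain:

  H_1: rank ker ∂_1 − rank ∂_2 = (9 − 6) − 0 = 3, and there is no ∂_2, so H_1 = Z^3.

(K is a triangulation of a wedge of 3 circles.)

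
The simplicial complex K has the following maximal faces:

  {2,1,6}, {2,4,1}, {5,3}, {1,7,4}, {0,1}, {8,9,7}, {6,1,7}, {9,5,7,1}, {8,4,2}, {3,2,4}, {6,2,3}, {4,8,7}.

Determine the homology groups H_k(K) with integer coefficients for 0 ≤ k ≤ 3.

H_0 = Z,  H_1 = Z,  H_2 = 0,  H_3 = 0.

Take the total order 0 < 1 < 2 < 3 < 4 < 5 < 6 < 7 < 8 < 9 on the vertex set. Then K (dimension 3) consists of the simplices:

  0-simplices (10): [0], [1], [2], [3], [4], [5], [6], [7], [8], [9]
  1-simplices (22): [0,1], [1,2], [1,4], [1,5], [1,6], [1,7], [1,9], [2,3], [2,4], [2,6], [2,8], [3,4], [3,5], [3,6], [4,7], [4,8], [5,7], [5,9], [6,7], [7,8], [7,9], [8,9]
  2-simplices (13): [1,2,4], [1,2,6], [1,4,7], [1,5,7], [1,5,9], [1,6,7], [1,7,9], [2,3,4], [2,3,6], [2,4,8], [4,7,8], [5,7,9], [7,8,9]
  3-simplices (1): [1,5,7,9]

so the chain groups are C_0 ≅ Z^10, C_1 ≅ Z^22, C_2 ≅ Z^13, C_3 ≅ Z^1.

The boundary map ∂_1: C_1 → C_0 is given by ∂[p,q] = [q] − [p].
The 10×22 boundary matrix has rank 9 and Smith normal form diag(1,1,1,1,1,1,1,1,1).

Boundary ∂_2: C_2 → C_1 acts by ∂[p,q,r] = [q,r] − [p,r] + [p,q]. For instance
  ∂[5,7,9] = [7,9] − [5,9] + [5,7],
  ∂[2,3,6] = [3,6] − [2,6] + [2,3].
The 22×13 boundary matrix has rank 12 and Smith normal form diag(1,1,1,1,1,1,1,1,1,1,1,1).

The boundary map ∂_3: C_3 → C_2 sends each 3-simplex σ to the alternating sum Σ_i (−1)^i (σ with its i-th vertex removed). For instance
  ∂[1,5,7,9] = [5,7,9] − [1,7,9] + [1,5,9] − [1,5,7].
The resulting 13×1 matrix has rank 1, and its Smith normal form has invariant factors (1).

From H_k ≅ ker(∂_k) / im(∂_{k+1}) we obtain:

  H_0: rank C_0 − rank ∂_1 = 10 − 9 = 1, and the invariant factors of ∂_1 are all 1, so H_0 ≅ Z.
  H_1: rank ker ∂_1 − rank ∂_2 = (22 − 9) − 12 = 1, and the invariant factors of ∂_2 are all 1, so H_1 ≅ Z.
  H_2: rank ker ∂_2 − rank ∂_3 = (13 − 12) − 1 = 0, and the invariant factors of ∂_3 are all 1, so H_2 ≅ 0.
  H_3: rank ker ∂_3 − rank ∂_4 = (1 − 1) − 0 = 0, and there is no ∂_4, so H_3 ≅ 0.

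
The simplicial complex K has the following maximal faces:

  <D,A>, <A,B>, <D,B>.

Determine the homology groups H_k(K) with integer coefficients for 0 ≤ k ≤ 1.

H_0 = Z,  H_1 = Z.

We work with the vertex ordering A < B < D. The simplices of K, each written with vertices in increasing order, are:

  0-simplices (3): A, B, D
  1-simplices (3): AB, AD, BD

so the chain groups are C_0 ≅ Z^3, C_1 ≅ Z^3.

Boundary ∂_1: C_1 → C_0 sends each edge [p,q] (with p < q) to q − p. For instance
  ∂AD = D − A.
The resulting 3×3 matrix has rank 2, and its Smith normal form has invariant factors (1,1).

Computing H_k = (kernel of ∂_k) / (image of ∂_{k+1}):

  H_0: rank C_0 − rank ∂_1 = 3 − 2 = 1, and the invariant factors of ∂_1 are all 1, so H_0 = Z.
  H_1: rank ker ∂_1 − rank ∂_2 = (3 − 2) − 0 = 1, and there is no ∂_2, so H_1 = Z.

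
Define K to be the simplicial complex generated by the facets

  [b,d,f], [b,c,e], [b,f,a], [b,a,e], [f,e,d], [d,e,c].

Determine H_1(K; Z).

H_1 ≅ Z.

Fix the vertex order a < b < c < d < e < f and write every simplex with vertices in increasing order. Then dim K = 2 and the simplices of K are:

  0-simplices (6): a, b, c, d, e, f
  1-simplices (12): ab, ae, af, bc, bd, be, bf, cd, ce, de, df, ef
  2-simplices (6): abe, abf, bce, bdf, cde, def

giving chain groups C_0 ≅ Z^6, C_1 ≅ Z^12, C_2 ≅ Z^6.

∂_1: C_1 → C_0 maps an edge to its endpoints' difference, ∂[p,q] = q − p. For instance
  ∂bd = d − b.
The 6×12 boundary matrix has rank 5 and Smith normal form diag(1,1,1,1,1).

The boundary map ∂_2: C_2 → C_1 maps a triangle to the signed sum of its edges. For instance
  ∂bdf = df − bf + bd,
  ∂abf = bf − af + ab.
The resulting 12×6 matrix has rank 6, and its Smith normal form has invariant factors (1,1,1,1,1,1).

From H_k ≅ ker(∂_k) / im(∂_{k+1}) we obtain:

  H_1: rank ker ∂_1 − rank ∂_2 = (12 − 5) − 6 = 1, and the invariant factors of ∂_2 are all 1, so H_1 = Z.

(K is a triangulation of the cylinder S^1 x I.)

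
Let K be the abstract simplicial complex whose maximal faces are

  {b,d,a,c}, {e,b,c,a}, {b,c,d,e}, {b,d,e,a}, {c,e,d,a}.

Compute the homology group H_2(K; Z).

Order the vertices as a < b < c < d < e. Listing each simplex with vertices in this order, K has dimension 3 with simplices:

  0-simplices (5): a, b, c, d, e
  1-simplices (10): ab, ac, ad, ae, bc, bd, be, cd, ce, de
  2-simplices (10): abc, abd, abe, acd, ace, ade, bcd, bce, bde, cde
  3-simplices (5): abcd, abce, abde, acde, bcde

giving chain groups C_0 ≅ Z^5, C_1 ≅ Z^10, C_2 ≅ Z^10, C_3 ≅ Z^5.

Boundary ∂_1: C_1 → C_0 is given by ∂[p,q] = [q] − [p]. For instance
  ∂ce = e − c.
The resulting 5×10 matrix has rank 4, and its Smith normal form has invariant factors (1,1,1,1).

Boundary ∂_2: C_2 → C_1 acts by ∂[p,q,r] = [q,r] − [p,r] + [p,q]. For instance
  ∂acd = cd − ad + ac,
  ∂abd = bd − ad + ab.
The 10×10 boundary matrix has rank 6 and Smith normal form diag(1,1,1,1,1,1).

∂_3: C_3 → C_2 sends each 3-simplex σ to the alternating sum Σ_i (−1)^i (σ with its i-th vertex removed). For instance
  ∂abce = bce − ace + abe − abc,
  ∂bcde = cde − bde + bce − bcd.
As a 10×5 matrix over Z this has rank 4, with invariant factors (1,1,1,1).

Now H_k = ker ∂_k / im ∂_{k+1}, so:

  H_2: rank ker ∂_2 − rank ∂_3 = (10 − 6) − 4 = 0, and the invariant factors of ∂_3 are all 1, so H_2 = 0.

H_2 ≅ 0.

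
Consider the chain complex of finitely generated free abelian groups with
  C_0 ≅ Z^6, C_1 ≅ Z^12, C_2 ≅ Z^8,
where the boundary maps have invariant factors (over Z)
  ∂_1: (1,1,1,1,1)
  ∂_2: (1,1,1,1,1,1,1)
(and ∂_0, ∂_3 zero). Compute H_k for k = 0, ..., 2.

H_0 ≅ Z,  H_1 = 0,  H_2 ≅ Z.

H_0: b_0 = 6 − 0 − 5 = 1; torsion from ∂_1 factors > 1: none. So H_0 ≅ Z.
H_1: b_1 = 12 − 5 − 7 = 0; torsion from ∂_2 factors > 1: none. So H_1 ≅ 0.
H_2: b_2 = 8 − 7 − 0 = 1; torsion from ∂_3 factors > 1: none. So H_2 ≅ Z.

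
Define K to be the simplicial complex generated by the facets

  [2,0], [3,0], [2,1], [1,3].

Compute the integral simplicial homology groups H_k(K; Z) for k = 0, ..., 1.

H_0 ≅ Z,  H_1 ≅ Z.

Fix the vertex order 0 < 1 < 2 < 3 and write every simplex with vertices in increasing order. Then dim K = 1 and the simplices of K are:

  0-simplices (4): [0], [1], [2], [3]
  1-simplices (4): [0,2], [0,3], [1,2], [1,3]

so the chain groups are C_0 ≅ Z^4, C_1 ≅ Z^4.

The boundary map ∂_1: C_1 → C_0 sends each edge [p,q] (with p < q) to q − p. For instance
  ∂[0,3] = [3] − [0].
The resulting 4×4 matrix has rank 3, and its Smith normal form has invariant factors (1,1,1).

From H_k ≅ ker(∂_k) / im(∂_{k+1}) we obtain:

  H_0: rank C_0 − rank ∂_1 = 4 − 3 = 1, and the invariant factors of ∂_1 are all 1, so H_0 ≅ Z.
  H_1: rank ker ∂_1 − rank ∂_2 = (4 − 3) − 0 = 1, and there is no ∂_2, so H_1 ≅ Z.

(K is a triangulation of the circle S^1.)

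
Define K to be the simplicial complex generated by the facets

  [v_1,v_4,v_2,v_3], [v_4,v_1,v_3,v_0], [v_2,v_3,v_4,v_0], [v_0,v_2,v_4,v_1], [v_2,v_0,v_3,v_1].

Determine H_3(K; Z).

We work with the vertex ordering v_0 < v_1 < v_2 < v_3 < v_4. The simplices of K, each written with vertices in increasing order, are:

  0-simplices (5): [v_0], [v_1], [v_2], [v_3], [v_4]
  1-simplices (10): [v_0,v_1], [v_0,v_2], [v_0,v_3], [v_0,v_4], [v_1,v_2], [v_1,v_3], [v_1,v_4], [v_2,v_3], [v_2,v_4], [v_3,v_4]
  2-simplices (10): [v_0,v_1,v_2], [v_0,v_1,v_3], [v_0,v_1,v_4], [v_0,v_2,v_3], [v_0,v_2,v_4], [v_0,v_3,v_4], [v_1,v_2,v_3], [v_1,v_2,v_4], [v_1,v_3,v_4], [v_2,v_3,v_4]
  3-simplices (5): [v_0,v_1,v_2,v_3], [v_0,v_1,v_2,v_4], [v_0,v_1,v_3,v_4], [v_0,v_2,v_3,v_4], [v_1,v_2,v_3,v_4]

giving chain groups C_0 ≅ Z^5, C_1 ≅ Z^10, C_2 ≅ Z^10, C_3 ≅ Z^5.

Boundary ∂_1: C_1 → C_0 is given by ∂[p,q] = [q] − [p].
The 5×10 boundary matrix has rank 4 and Smith normal form diag(1,1,1,1).

Boundary ∂_2: C_2 → C_1 maps a triangle to the signed sum of its edges. For instance
  ∂[v_0,v_3,v_4] = [v_3,v_4] − [v_0,v_4] + [v_0,v_3],
  ∂[v_2,v_3,v_4] = [v_3,v_4] − [v_2,v_4] + [v_2,v_3].
This gives a 10×10 integer matrix of rank 6; reducing to Smith normal form yields diagonal entries (1,1,1,1,1,1).

Boundary ∂_3: C_3 → C_2 sends each 3-simplex σ to the alternating sum Σ_i (−1)^i (σ with its i-th vertex removed). For instance
  ∂[v_0,v_1,v_2,v_4] = [v_1,v_2,v_4] − [v_0,v_2,v_4] + [v_0,v_1,v_4] − [v_0,v_1,v_2],
  ∂[v_0,v_1,v_2,v_3] = [v_1,v_2,v_3] − [v_0,v_2,v_3] + [v_0,v_1,v_3] − [v_0,v_1,v_2].
This gives a 10×5 integer matrix of rank 4; reducing to Smith normal form yields diagonal entries (1,1,1,1).

Now H_k = ker ∂_k / im ∂_{k+1}, so:

  H_3: rank ker ∂_3 − rank ∂_4 = (5 − 4) − 0 = 1, and there is no ∂_4, so H_3 = Z.

H_3 ≅ Z.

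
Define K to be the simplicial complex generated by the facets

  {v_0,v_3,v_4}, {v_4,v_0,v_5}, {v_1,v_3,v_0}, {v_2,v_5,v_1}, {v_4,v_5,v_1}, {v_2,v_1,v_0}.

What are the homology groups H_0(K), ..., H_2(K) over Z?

Fix the vertex order v_0 < v_1 < v_2 < v_3 < v_4 < v_5 and write every simplex with vertices in increasing order. Then dim K = 2 and the simplices of K are:

  0-simplices (6): [v_0], [v_1], [v_2], [v_3], [v_4], [v_5]
  1-simplices (12): [v_0,v_1], [v_0,v_2], [v_0,v_3], [v_0,v_4], [v_0,v_5], [v_1,v_2], [v_1,v_3], [v_1,v_4], [v_1,v_5], [v_2,v_5], [v_3,v_4], [v_4,v_5]
  2-simplices (6): [v_0,v_1,v_2], [v_0,v_1,v_3], [v_0,v_3,v_4], [v_0,v_4,v_5], [v_1,v_2,v_5], [v_1,v_4,v_5]

giving chain groups C_0 ≅ Z^6, C_1 ≅ Z^12, C_2 ≅ Z^6.

∂_1: C_1 → C_0 maps an edge to its endpoints' difference, ∂[p,q] = q − p. For instance
  ∂[v_0,v_3] = [v_3] − [v_0].
This gives a 6×12 integer matrix of rank 5; reducing to Smith normal form yields diagonal entries (1,1,1,1,1).

The boundary map ∂_2: C_2 → C_1 maps a triangle to the signed sum of its edges. For instance
  ∂[v_0,v_4,v_5] = [v_4,v_5] − [v_0,v_5] + [v_0,v_4],
  ∂[v_0,v_1,v_3] = [v_1,v_3] − [v_0,v_3] + [v_0,v_1].
This gives a 12×6 integer matrix of rank 6; reducing to Smith normal form yields diagonal entries (1,1,1,1,1,1).

Now H_k = ker ∂_k / im ∂_{k+1}, so:

  H_0: rank C_0 − rank ∂_1 = 6 − 5 = 1, and the invariant factors of ∂_1 are all 1, so H_0 ≅ Z.
  H_1: rank ker ∂_1 − rank ∂_2 = (12 − 5) − 6 = 1, and the invariant factors of ∂_2 are all 1, so H_1 ≅ Z.
  H_2: rank ker ∂_2 − rank ∂_3 = (6 − 6) − 0 = 0, and there is no ∂_3, so H_2 ≅ 0.

(K is a triangulation of the cylinder S^1 x I.)

H_0 ≅ Z,  H_1 ≅ Z,  H_2 = 0.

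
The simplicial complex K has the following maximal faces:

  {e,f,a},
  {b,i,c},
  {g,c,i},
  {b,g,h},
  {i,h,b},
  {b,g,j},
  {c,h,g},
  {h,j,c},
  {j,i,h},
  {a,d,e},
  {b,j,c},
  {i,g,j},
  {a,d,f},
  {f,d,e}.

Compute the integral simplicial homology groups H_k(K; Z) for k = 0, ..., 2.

H_0 ≅ Z^2,  H_1 ≅ Z/2,  H_2 ≅ Z.

Fix the vertex order a < b < c < d < e < f < g < h < i < j and write every simplex with vertices in increasing order. Then dim K = 2 and the simplices of K are:

  0-simplices (10): a, b, c, d, e, f, g, h, i, j
  1-simplices (21): ad, ae, af, bc, bg, bh, bi, bj, cg, ch, ci, cj, de, df, ef, gh, gi, gj, hi, hj, ij
  2-simplices (14): ade, adf, aef, bci, bcj, bgh, bgj, bhi, cgh, cgi, chj, def, gij, hij

so the chain groups are C_0 ≅ Z^10, C_1 ≅ Z^21, C_2 ≅ Z^14.

∂_1: C_1 → C_0 is given by ∂[p,q] = [q] − [p]. For instance
  ∂bc = c − b.
This gives a 10×21 integer matrix of rank 8; reducing to Smith normal form yields diagonal entries (1,1,1,1,1,1,1,1).

Boundary ∂_2: C_2 → C_1 maps a triangle to the signed sum of its edges. For instance
  ∂bgj = gj − bj + bg,
  ∂cgh = gh − ch + cg.
As a 21×14 matrix over Z this has rank 13, with invariant factors (1,1,1,1,1,1,1,1,1,1,1,1,2).

Computing H_k = (kernel of ∂_k) / (image of ∂_{k+1}):

  H_0: rank C_0 − rank ∂_1 = 10 − 8 = 2, and the invariant factors of ∂_1 are all 1, so H_0 ≅ Z^2.
  H_1: rank ker ∂_1 − rank ∂_2 = (21 − 8) − 13 = 0, and ∂_2 has invariant factor 2 > 1, so H_1 ≅ Z/2.
  H_2: rank ker ∂_2 − rank ∂_3 = (14 − 13) − 0 = 1, and there is no ∂_3, so H_2 ≅ Z.

(K is a triangulation of the disjoint union of the real projective plane RP^2 and the 2-sphere S^2.)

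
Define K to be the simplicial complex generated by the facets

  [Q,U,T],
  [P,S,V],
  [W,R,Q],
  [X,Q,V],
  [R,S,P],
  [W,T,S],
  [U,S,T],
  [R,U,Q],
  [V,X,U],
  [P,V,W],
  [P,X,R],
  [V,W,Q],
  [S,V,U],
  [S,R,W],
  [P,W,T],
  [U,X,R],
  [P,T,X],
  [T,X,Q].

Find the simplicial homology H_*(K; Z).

Take the total order P < Q < R < S < T < U < V < W < X on the vertex set. Then K (dimension 2) consists of the simplices:

  0-simplices (9): P, Q, R, S, T, U, V, W, X
  1-simplices (27): PR, PS, PT, PV, PW, PX, QR, QT, QU, QV, QW, QX, RS, RU, RW, RX, ST, SU, SV, SW, TU, TW, TX, UV, UX, VW, VX
  2-simplices (18): PRS, PRX, PSV, PTW, PTX, PVW, QRU, QRW, QTU, QTX, QVW, QVX, RSW, RUX, STU, STW, SUV, UVX

giving chain groups C_0 ≅ Z^9, C_1 ≅ Z^27, C_2 ≅ Z^18.

∂_1: C_1 → C_0 sends each edge [p,q] (with p < q) to q − p. For instance
  ∂RU = U − R.
As a 9×27 matrix over Z this has rank 8, with invariant factors (1,1,1,1,1,1,1,1).

The boundary map ∂_2: C_2 → C_1 sends each 2-simplex [p,q,r] to [q,r] − [p,r] + [p,q]. For instance
  ∂UVX = VX − UX + UV,
  ∂QRU = RU − QU + QR.
As a 27×18 matrix over Z this has rank 18, with invariant factors (1,1,1,1,1,1,1,1,1,1,1,1,1,1,1,1,1,2).

Now H_k = ker ∂_k / im ∂_{k+1}, so:

  H_0: rank C_0 − rank ∂_1 = 9 − 8 = 1, and the invariant factors of ∂_1 are all 1, so H_0 = Z.
  H_1: rank ker ∂_1 − rank ∂_2 = (27 − 8) − 18 = 1, and ∂_2 has invariant factor 2 > 1, so H_1 = Z ⊕ Z/2Z.
  H_2: rank ker ∂_2 − rank ∂_3 = (18 − 18) − 0 = 0, and there is no ∂_3, so H_2 = 0.

(K is a triangulation of the Klein bottle.)

H_0 ≅ Z,  H_1 ≅ Z ⊕ Z/2Z,  H_2 = 0.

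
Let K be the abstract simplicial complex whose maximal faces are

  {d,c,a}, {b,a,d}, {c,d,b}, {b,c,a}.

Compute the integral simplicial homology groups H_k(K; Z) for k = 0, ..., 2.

Order the vertices as a < b < c < d. Listing each simplex with vertices in this order, K has dimension 2 with simplices:

  0-simplices (4): a, b, c, d
  1-simplices (6): ab, ac, ad, bc, bd, cd
  2-simplices (4): abc, abd, acd, bcd

so the chain groups are C_0 ≅ Z^4, C_1 ≅ Z^6, C_2 ≅ Z^4.

The boundary map ∂_1: C_1 → C_0 maps an edge to its endpoints' difference, ∂[p,q] = q − p.
The 4×6 boundary matrix has rank 3 and Smith normal form diag(1,1,1).

∂_2: C_2 → C_1 acts by ∂[p,q,r] = [q,r] − [p,r] + [p,q]. For instance
  ∂abd = bd − ad + ab,
  ∂bcd = cd − bd + bc.
As a 6×4 matrix over Z this has rank 3, with invariant factors (1,1,1).

Now H_k = ker ∂_k / im ∂_{k+1}, so:

  H_0: rank C_0 − rank ∂_1 = 4 − 3 = 1, and the invariant factors of ∂_1 are all 1, so H_0 = Z.
  H_1: rank ker ∂_1 − rank ∂_2 = (6 − 3) − 3 = 0, and the invariant factors of ∂_2 are all 1, so H_1 = 0.
  H_2: rank ker ∂_2 − rank ∂_3 = (4 − 3) − 0 = 1, and there is no ∂_3, so H_2 = Z.

(K is a triangulation of the 2-sphere S^2.)

H_0 = Z,  H_1 = 0,  H_2 = Z.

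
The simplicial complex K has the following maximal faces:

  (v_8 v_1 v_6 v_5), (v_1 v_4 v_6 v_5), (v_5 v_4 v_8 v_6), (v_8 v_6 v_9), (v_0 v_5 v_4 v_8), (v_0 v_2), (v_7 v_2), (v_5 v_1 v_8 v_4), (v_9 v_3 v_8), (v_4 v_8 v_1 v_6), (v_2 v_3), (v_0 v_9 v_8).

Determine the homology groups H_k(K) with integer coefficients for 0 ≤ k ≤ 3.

We work with the vertex ordering v_0 < v_1 < v_2 < v_3 < v_4 < v_5 < v_6 < v_7 < v_8 < v_9. The simplices of K, each written with vertices in increasing order, are:

  0-simplices (10): [v_0], [v_1], [v_2], [v_3], [v_4], [v_5], [v_6], [v_7], [v_8], [v_9]
  1-simplices (21): (21 of them)
  2-simplices (16): (16 of them)
  3-simplices (6): [v_0,v_4,v_5,v_8], [v_1,v_4,v_5,v_6], [v_1,v_4,v_5,v_8], [v_1,v_4,v_6,v_8], [v_1,v_5,v_6,v_8], [v_4,v_5,v_6,v_8]

Hence C_0 ≅ Z^10, C_1 ≅ Z^21, C_2 ≅ Z^16, C_3 ≅ Z^6.

The boundary map ∂_1: C_1 → C_0 maps an edge to its endpoints' difference, ∂[p,q] = q − p. For instance
  ∂[v_8,v_9] = [v_9] − [v_8].
This gives a 10×21 integer matrix of rank 9; reducing to Smith normal form yields diagonal entries (1,1,1,1,1,1,1,1,1).

∂_2: C_2 → C_1 sends each 2-simplex [p,q,r] to [q,r] − [p,r] + [p,q]. For instance
  ∂[v_4,v_6,v_8] = [v_6,v_8] − [v_4,v_8] + [v_4,v_6],
  ∂[v_1,v_5,v_8] = [v_5,v_8] − [v_1,v_8] + [v_1,v_5].
As a 21×16 matrix over Z this has rank 11, with invariant factors (1,1,1,1,1,1,1,1,1,1,1).

∂_3: C_3 → C_2 sends each 3-simplex σ to the alternating sum Σ_i (−1)^i (σ with its i-th vertex removed). For instance
  ∂[v_1,v_4,v_5,v_8] = [v_4,v_5,v_8] − [v_1,v_5,v_8] + [v_1,v_4,v_8] − [v_1,v_4,v_5],
  ∂[v_0,v_4,v_5,v_8] = [v_4,v_5,v_8] − [v_0,v_5,v_8] + [v_0,v_4,v_8] − [v_0,v_4,v_5].
The 16×6 boundary matrix has rank 5 and Smith normal form diag(1,1,1,1,1).

Computing H_k = (kernel of ∂_k) / (image of ∂_{k+1}):

  H_0: rank C_0 − rank ∂_1 = 10 − 9 = 1, and the invariant factors of ∂_1 are all 1, so H_0 = Z.
  H_1: rank ker ∂_1 − rank ∂_2 = (21 − 9) − 11 = 1, and the invariant factors of ∂_2 are all 1, so H_1 = Z.
  H_2: rank ker ∂_2 − rank ∂_3 = (16 − 11) − 5 = 0, and the invariant factors of ∂_3 are all 1, so H_2 = 0.
  H_3: rank ker ∂_3 − rank ∂_4 = (6 − 5) − 0 = 1, and there is no ∂_4, so H_3 = Z.

H_0 ≅ Z,  H_1 ≅ Z,  H_2 = 0,  H_3 ≅ Z.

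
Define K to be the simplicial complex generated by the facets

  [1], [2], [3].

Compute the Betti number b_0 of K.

b_0 = 3.

Take the total order 1 < 2 < 3 on the vertex set. Then K (dimension 0) consists of the simplices:

  0-simplices (3): [1], [2], [3]

so the chain groups are C_0 ≅ Z^3.

Now H_k = ker ∂_k / im ∂_{k+1}, so:

  H_0: rank C_0 − rank ∂_1 = 3 − 0 = 3, and there is no ∂_1, so H_0 ≅ Z^3.

(K is a triangulation of a set of 3 points.)

Hence the Betti numbers are b_0 = 3.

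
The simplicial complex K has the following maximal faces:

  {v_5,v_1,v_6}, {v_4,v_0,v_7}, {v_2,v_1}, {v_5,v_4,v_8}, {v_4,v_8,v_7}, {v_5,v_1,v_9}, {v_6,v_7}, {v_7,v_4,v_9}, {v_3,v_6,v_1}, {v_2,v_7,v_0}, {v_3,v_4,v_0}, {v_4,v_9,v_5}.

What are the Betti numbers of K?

b_0 = 1, b_1 = 3, b_2 = 0.

Order the vertices as v_0 < v_1 < v_2 < v_3 < v_4 < v_5 < v_6 < v_7 < v_8 < v_9. Listing each simplex with vertices in this order, K has dimension 2 with simplices:

  0-simplices (10): [v_0], [v_1], [v_2], [v_3], [v_4], [v_5], [v_6], [v_7], [v_8], [v_9]
  1-simplices (22): (22 of them)
  2-simplices (10): [v_0,v_2,v_7], [v_0,v_3,v_4], [v_0,v_4,v_7], [v_1,v_3,v_6], [v_1,v_5,v_6], [v_1,v_5,v_9], [v_4,v_5,v_8], [v_4,v_5,v_9], [v_4,v_7,v_8], [v_4,v_7,v_9]

giving chain groups C_0 ≅ Z^10, C_1 ≅ Z^22, C_2 ≅ Z^10.

Boundary ∂_1: C_1 → C_0 maps an edge to its endpoints' difference, ∂[p,q] = q − p.
The resulting 10×22 matrix has rank 9, and its Smith normal form has invariant factors (1,1,1,1,1,1,1,1,1).

The boundary map ∂_2: C_2 → C_1 acts by ∂[p,q,r] = [q,r] − [p,r] + [p,q]. For instance
  ∂[v_4,v_5,v_8] = [v_5,v_8] − [v_4,v_8] + [v_4,v_5],
  ∂[v_1,v_5,v_6] = [v_5,v_6] − [v_1,v_6] + [v_1,v_5].
The resulting 22×10 matrix has rank 10, and its Smith normal form has invariant factors (1,1,1,1,1,1,1,1,1,1).

Now H_k = ker ∂_k / im ∂_{k+1}, so:

  H_0: rank C_0 − rank ∂_1 = 10 − 9 = 1, and the invariant factors of ∂_1 are all 1, so H_0 ≅ Z.
  H_1: rank ker ∂_1 − rank ∂_2 = (22 − 9) − 10 = 3, and the invariant factors of ∂_2 are all 1, so H_1 ≅ Z^3.
  H_2: rank ker ∂_2 − rank ∂_3 = (10 − 10) − 0 = 0, and there is no ∂_3, so H_2 ≅ 0.

Hence the Betti numbers are b_0 = 1, b_1 = 3, b_2 = 0.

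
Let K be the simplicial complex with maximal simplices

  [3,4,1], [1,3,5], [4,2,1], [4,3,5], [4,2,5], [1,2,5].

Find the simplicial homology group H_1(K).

H_1 = 0.

K has 5 vertices, 9 edges, 6 triangles.
rank ∂_1 = 4, rank ∂_2 = 5 ⇒ b_1 = 9 − 4 − 5 = 0; all invariant factors of ∂_2 are 1 so no torsion. So H_1 = 0.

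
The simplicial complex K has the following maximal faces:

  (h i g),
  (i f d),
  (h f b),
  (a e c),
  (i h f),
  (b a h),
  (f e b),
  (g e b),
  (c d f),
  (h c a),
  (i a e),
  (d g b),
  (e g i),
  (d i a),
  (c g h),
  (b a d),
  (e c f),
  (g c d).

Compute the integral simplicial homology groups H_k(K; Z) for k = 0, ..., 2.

H_0 ≅ Z,  H_1 ≅ Z^2,  H_2 ≅ Z.

Take the total order a < b < c < d < e < f < g < h < i on the vertex set. Then K (dimension 2) consists of the simplices:

  0-simplices (9): a, b, c, d, e, f, g, h, i
  1-simplices (27): ab, ac, ad, ae, ah, ai, bd, be, bf, bg, bh, cd, ce, cf, cg, ch, df, dg, di, ef, eg, ei, fh, fi, gh, gi, hi
  2-simplices (18): abd, abh, ace, ach, adi, aei, bdg, bef, beg, bfh, cdf, cdg, cef, cgh, dfi, egi, fhi, ghi

Hence C_0 ≅ Z^9, C_1 ≅ Z^27, C_2 ≅ Z^18.

Boundary ∂_1: C_1 → C_0 maps an edge to its endpoints' difference, ∂[p,q] = q − p.
As a 9×27 matrix over Z this has rank 8, with invariant factors (1,1,1,1,1,1,1,1).

The boundary map ∂_2: C_2 → C_1 sends each 2-simplex [p,q,r] to [q,r] − [p,r] + [p,q]. For instance
  ∂cgh = gh − ch + cg,
  ∂bdg = dg − bg + bd.
The resulting 27×18 matrix has rank 17, and its Smith normal form has invariant factors (1,1,1,1,1,1,1,1,1,1,1,1,1,1,1,1,1).

Computing H_k = (kernel of ∂_k) / (image of ∂_{k+1}):

  H_0: rank C_0 − rank ∂_1 = 9 − 8 = 1, and the invariant factors of ∂_1 are all 1, so H_0 ≅ Z.
  H_1: rank ker ∂_1 − rank ∂_2 = (27 − 8) − 17 = 2, and the invariant factors of ∂_2 are all 1, so H_1 ≅ Z^2.
  H_2: rank ker ∂_2 − rank ∂_3 = (18 − 17) − 0 = 1, and there is no ∂_3, so H_2 ≅ Z.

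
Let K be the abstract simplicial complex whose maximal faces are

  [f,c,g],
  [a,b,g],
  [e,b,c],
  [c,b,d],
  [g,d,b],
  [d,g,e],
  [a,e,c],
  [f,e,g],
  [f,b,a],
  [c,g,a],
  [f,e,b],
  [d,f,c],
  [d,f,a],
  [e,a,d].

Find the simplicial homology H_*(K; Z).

K has 7 vertices, 21 edges, 14 triangles.
rank ∂_0 = 0, rank ∂_1 = 6 ⇒ b_0 = 7 − 0 − 6 = 1; all invariant factors of ∂_1 are 1 so no torsion. So H_0 ≅ Z.
rank ∂_1 = 6, rank ∂_2 = 13 ⇒ b_1 = 21 − 6 − 13 = 2; all invariant factors of ∂_2 are 1 so no torsion. So H_1 ≅ Z^2.
rank ∂_2 = 13, rank ∂_3 = 0 ⇒ b_2 = 14 − 13 − 0 = 1. So H_2 ≅ Z.

H_0 ≅ Z,  H_1 ≅ Z^2,  H_2 ≅ Z.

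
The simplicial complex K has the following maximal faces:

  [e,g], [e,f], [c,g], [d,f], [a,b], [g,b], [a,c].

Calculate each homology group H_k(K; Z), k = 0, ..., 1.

H_0 = Z,  H_1 = Z.

K has 7 vertices, 7 edges.
rank ∂_0 = 0, rank ∂_1 = 6 ⇒ b_0 = 7 − 0 − 6 = 1; all invariant factors of ∂_1 are 1 so no torsion. So H_0 ≅ Z.
rank ∂_1 = 6, rank ∂_2 = 0 ⇒ b_1 = 7 − 6 − 0 = 1. So H_1 ≅ Z.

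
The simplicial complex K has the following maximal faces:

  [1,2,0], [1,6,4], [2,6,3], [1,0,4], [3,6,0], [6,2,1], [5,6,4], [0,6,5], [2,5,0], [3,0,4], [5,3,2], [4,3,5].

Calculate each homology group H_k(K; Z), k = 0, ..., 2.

Order the vertices as 0 < 1 < 2 < 3 < 4 < 5 < 6. Listing each simplex with vertices in this order, K has dimension 2 with simplices:

  0-simplices (7): [0], [1], [2], [3], [4], [5], [6]
  1-simplices (18): [0,1], [0,2], [0,3], [0,4], [0,5], [0,6], [1,2], [1,4], [1,6], [2,3], [2,5], [2,6], [3,4], [3,5], [3,6], [4,5], [4,6], [5,6]
  2-simplices (12): [0,1,2], [0,1,4], [0,2,5], [0,3,4], [0,3,6], [0,5,6], [1,2,6], [1,4,6], [2,3,5], [2,3,6], [3,4,5], [4,5,6]

Hence C_0 ≅ Z^7, C_1 ≅ Z^18, C_2 ≅ Z^12.

Boundary ∂_1: C_1 → C_0 maps an edge to its endpoints' difference, ∂[p,q] = q − p.
The 7×18 boundary matrix has rank 6 and Smith normal form diag(1,1,1,1,1,1).

The boundary map ∂_2: C_2 → C_1 maps a triangle to the signed sum of its edges. For instance
  ∂[0,3,4] = [3,4] − [0,4] + [0,3],
  ∂[1,4,6] = [4,6] − [1,6] + [1,4].
The resulting 18×12 matrix has rank 12, and its Smith normal form has invariant factors (1,1,1,1,1,1,1,1,1,1,1,2).

Now H_k = ker ∂_k / im ∂_{k+1}, so:

  H_0: rank C_0 − rank ∂_1 = 7 − 6 = 1, and the invariant factors of ∂_1 are all 1, so H_0 ≅ Z.
  H_1: rank ker ∂_1 − rank ∂_2 = (18 − 6) − 12 = 0, and ∂_2 has invariant factor 2 > 1, so H_1 ≅ Z/2.
  H_2: rank ker ∂_2 − rank ∂_3 = (12 − 12) − 0 = 0, and there is no ∂_3, so H_2 ≅ 0.

As a check, the Euler characteristic is 7 − 18 + 12 = 1, which agrees with 1 − 0 + 0 = 1.

H_0 = Z,  H_1 = Z/2,  H_2 = 0.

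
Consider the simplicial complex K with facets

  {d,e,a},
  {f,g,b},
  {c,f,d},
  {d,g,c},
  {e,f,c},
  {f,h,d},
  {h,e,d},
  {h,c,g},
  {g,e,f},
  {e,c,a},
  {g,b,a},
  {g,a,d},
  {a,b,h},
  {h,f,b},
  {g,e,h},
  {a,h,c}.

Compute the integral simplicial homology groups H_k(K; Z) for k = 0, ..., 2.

H_0 = Z,  H_1 = Z^2,  H_2 = Z.

K has 8 vertices, 24 edges, 16 triangles.
rank ∂_0 = 0, rank ∂_1 = 7 ⇒ b_0 = 8 − 0 − 7 = 1; all invariant factors of ∂_1 are 1 so no torsion. So H_0 ≅ Z.
rank ∂_1 = 7, rank ∂_2 = 15 ⇒ b_1 = 24 − 7 − 15 = 2; all invariant factors of ∂_2 are 1 so no torsion. So H_1 ≅ Z^2.
rank ∂_2 = 15, rank ∂_3 = 0 ⇒ b_2 = 16 − 15 − 0 = 1. So H_2 ≅ Z.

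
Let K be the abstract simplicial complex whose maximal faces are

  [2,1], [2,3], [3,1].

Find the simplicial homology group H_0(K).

Take the total order 1 < 2 < 3 on the vertex set. Then K (dimension 1) consists of the simplices:

  0-simplices (3): [1], [2], [3]
  1-simplices (3): [1,2], [1,3], [2,3]

so the chain groups are C_0 ≅ Z^3, C_1 ≅ Z^3.

The boundary map ∂_1: C_1 → C_0 is given by ∂[p,q] = [q] − [p]. For instance
  ∂[1,3] = [3] − [1].
This gives a 3×3 integer matrix of rank 2; reducing to Smith normal form yields diagonal entries (1,1).

Reading off H_k = ker ∂_k / im ∂_{k+1}:

  H_0: rank C_0 − rank ∂_1 = 3 − 2 = 1, and the invariant factors of ∂_1 are all 1, so H_0 ≅ Z.

(K is a triangulation of the circle S^1.)

H_0 = Z.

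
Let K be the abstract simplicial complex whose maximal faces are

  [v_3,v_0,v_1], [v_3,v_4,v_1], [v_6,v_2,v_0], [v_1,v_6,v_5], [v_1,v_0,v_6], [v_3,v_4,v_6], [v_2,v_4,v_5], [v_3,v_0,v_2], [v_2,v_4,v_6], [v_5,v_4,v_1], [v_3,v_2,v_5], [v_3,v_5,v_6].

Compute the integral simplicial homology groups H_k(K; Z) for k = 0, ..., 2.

Take the total order v_0 < v_1 < v_2 < v_3 < v_4 < v_5 < v_6 on the vertex set. Then K (dimension 2) consists of the simplices:

  0-simplices (7): [v_0], [v_1], [v_2], [v_3], [v_4], [v_5], [v_6]
  1-simplices (18): (18 of them)
  2-simplices (12): (12 of them)

Hence C_0 ≅ Z^7, C_1 ≅ Z^18, C_2 ≅ Z^12.

The boundary map ∂_1: C_1 → C_0 maps an edge to its endpoints' difference, ∂[p,q] = q − p.
As a 7×18 matrix over Z this has rank 6, with invariant factors (1,1,1,1,1,1).

Boundary ∂_2: C_2 → C_1 acts by ∂[p,q,r] = [q,r] − [p,r] + [p,q]. For instance
  ∂[v_1,v_5,v_6] = [v_5,v_6] − [v_1,v_6] + [v_1,v_5],
  ∂[v_0,v_1,v_3] = [v_1,v_3] − [v_0,v_3] + [v_0,v_1].
As a 18×12 matrix over Z this has rank 12, with invariant factors (1,1,1,1,1,1,1,1,1,1,1,2).

From H_k ≅ ker(∂_k) / im(∂_{k+1}) we obtain:

  H_0: rank C_0 − rank ∂_1 = 7 − 6 = 1, and the invariant factors of ∂_1 are all 1, so H_0 ≅ Z.
  H_1: rank ker ∂_1 − rank ∂_2 = (18 − 6) − 12 = 0, and ∂_2 has invariant factor 2 > 1, so H_1 ≅ Z/2.
  H_2: rank ker ∂_2 − rank ∂_3 = (12 − 12) − 0 = 0, and there is no ∂_3, so H_2 ≅ 0.

H_0 = Z,  H_1 = Z/2,  H_2 = 0.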